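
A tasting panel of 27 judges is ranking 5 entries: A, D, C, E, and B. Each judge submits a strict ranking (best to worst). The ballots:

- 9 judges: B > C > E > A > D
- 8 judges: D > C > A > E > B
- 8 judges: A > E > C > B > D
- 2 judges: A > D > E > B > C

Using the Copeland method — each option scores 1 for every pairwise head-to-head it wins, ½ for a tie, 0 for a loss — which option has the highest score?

A: beats D, E, and B; loses to C → score 3.
D: loses to A, C, E, and B → score 0.
C: beats A, D, E, and B → score 4.
E: beats D and B; loses to A and C → score 2.
B: beats D; loses to A, C, and E → score 1.
C has the best pairwise record.

C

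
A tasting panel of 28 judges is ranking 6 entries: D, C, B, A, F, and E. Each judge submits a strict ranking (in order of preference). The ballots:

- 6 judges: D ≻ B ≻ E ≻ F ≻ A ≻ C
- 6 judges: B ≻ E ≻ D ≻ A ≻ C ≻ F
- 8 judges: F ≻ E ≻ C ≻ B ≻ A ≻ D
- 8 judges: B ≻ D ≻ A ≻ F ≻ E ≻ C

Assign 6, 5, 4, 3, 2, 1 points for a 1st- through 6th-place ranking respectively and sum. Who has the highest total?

B

D: 6·6 + 6·4 + 8·1 + 8·5 = 108
C: 6·1 + 6·2 + 8·4 + 8·1 = 58
B: 6·5 + 6·6 + 8·3 + 8·6 = 138
A: 6·2 + 6·3 + 8·2 + 8·4 = 78
F: 6·3 + 6·1 + 8·6 + 8·3 = 96
E: 6·4 + 6·5 + 8·5 + 8·2 = 110
B has the highest Borda score (138).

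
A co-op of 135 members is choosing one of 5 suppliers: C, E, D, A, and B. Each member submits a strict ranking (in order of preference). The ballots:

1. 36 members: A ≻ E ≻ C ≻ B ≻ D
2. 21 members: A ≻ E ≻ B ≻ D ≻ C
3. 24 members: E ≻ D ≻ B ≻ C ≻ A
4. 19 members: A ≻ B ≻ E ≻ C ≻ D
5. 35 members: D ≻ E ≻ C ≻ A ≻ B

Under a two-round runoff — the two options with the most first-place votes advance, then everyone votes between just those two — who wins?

A

Round 1 first-place votes: C 0, E 24, D 35, A 76, B 0.
A and D advance.
Runoff: A is preferred to D by 76 voters; D by 59.
A wins the runoff.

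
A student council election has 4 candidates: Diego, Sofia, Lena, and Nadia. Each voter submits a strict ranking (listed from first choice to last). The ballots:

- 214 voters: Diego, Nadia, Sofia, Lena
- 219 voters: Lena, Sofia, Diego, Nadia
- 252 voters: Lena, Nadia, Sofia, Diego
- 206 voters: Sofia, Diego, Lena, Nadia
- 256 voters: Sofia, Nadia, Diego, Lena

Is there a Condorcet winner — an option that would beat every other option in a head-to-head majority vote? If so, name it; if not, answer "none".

Sofia vs Diego: 933–214 for Sofia.
Sofia vs Lena: 676–471 for Sofia.
Sofia vs Nadia: 681–466 for Sofia.
Sofia beats every other option head-to-head.

Sofia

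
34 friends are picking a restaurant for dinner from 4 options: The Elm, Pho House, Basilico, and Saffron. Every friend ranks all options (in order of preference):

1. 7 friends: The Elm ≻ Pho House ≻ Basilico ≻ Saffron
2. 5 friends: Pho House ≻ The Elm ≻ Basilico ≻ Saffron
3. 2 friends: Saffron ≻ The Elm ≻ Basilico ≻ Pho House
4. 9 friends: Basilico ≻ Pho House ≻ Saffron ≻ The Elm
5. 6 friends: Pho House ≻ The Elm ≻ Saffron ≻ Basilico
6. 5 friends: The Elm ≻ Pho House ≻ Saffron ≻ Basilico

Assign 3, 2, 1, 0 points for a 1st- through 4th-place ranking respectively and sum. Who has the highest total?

The Elm: 7·3 + 5·2 + 2·2 + 9·0 + 6·2 + 5·3 = 62
Pho House: 7·2 + 5·3 + 2·0 + 9·2 + 6·3 + 5·2 = 75
Basilico: 7·1 + 5·1 + 2·1 + 9·3 + 6·0 + 5·0 = 41
Saffron: 7·0 + 5·0 + 2·3 + 9·1 + 6·1 + 5·1 = 26
Pho House has the highest Borda score (75).

Pho House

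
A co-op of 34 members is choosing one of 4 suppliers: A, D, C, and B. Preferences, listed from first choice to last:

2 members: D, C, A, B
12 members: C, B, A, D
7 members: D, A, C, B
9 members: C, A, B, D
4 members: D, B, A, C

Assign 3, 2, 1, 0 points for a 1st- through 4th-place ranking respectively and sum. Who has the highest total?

A: 2·1 + 12·1 + 7·2 + 9·2 + 4·1 = 50
D: 2·3 + 12·0 + 7·3 + 9·0 + 4·3 = 39
C: 2·2 + 12·3 + 7·1 + 9·3 + 4·0 = 74
B: 2·0 + 12·2 + 7·0 + 9·1 + 4·2 = 41
C has the highest Borda score (74).

C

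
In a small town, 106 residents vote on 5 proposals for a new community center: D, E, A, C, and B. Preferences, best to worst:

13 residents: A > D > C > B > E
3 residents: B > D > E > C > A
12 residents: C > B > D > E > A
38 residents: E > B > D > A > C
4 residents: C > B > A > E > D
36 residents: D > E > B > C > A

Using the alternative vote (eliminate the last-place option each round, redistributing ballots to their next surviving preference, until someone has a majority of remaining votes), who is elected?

D

Round 1: D 36, E 38, A 13, C 16, B 3. Eliminate B.
Round 2: D 39, E 38, A 13, C 16. Eliminate A.
Round 3: D 52, E 38, C 16. Eliminate C.
Round 4: D 64, E 42. D has a majority.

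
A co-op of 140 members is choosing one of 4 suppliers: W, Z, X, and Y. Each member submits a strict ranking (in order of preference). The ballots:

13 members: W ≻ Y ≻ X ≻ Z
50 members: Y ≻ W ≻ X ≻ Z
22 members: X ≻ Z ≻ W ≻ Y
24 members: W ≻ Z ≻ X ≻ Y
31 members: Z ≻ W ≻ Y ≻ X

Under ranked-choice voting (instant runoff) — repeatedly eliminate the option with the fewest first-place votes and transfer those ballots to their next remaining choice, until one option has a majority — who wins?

Z

Round 1: W 37, Z 31, X 22, Y 50. Eliminate X.
Round 2: W 37, Z 53, Y 50. Eliminate W.
Round 3: Z 77, Y 63. Z has a majority.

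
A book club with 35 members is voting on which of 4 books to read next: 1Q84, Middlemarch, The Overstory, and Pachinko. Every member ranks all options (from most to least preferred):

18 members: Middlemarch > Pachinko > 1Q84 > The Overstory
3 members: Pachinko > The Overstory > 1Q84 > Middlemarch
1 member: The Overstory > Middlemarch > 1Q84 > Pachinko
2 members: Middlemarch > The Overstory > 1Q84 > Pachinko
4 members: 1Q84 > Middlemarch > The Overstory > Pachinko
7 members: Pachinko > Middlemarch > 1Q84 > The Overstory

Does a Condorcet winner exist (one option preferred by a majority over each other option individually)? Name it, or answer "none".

Middlemarch vs 1Q84: 28–7 for Middlemarch.
Middlemarch vs The Overstory: 31–4 for Middlemarch.
Middlemarch vs Pachinko: 25–10 for Middlemarch.
Middlemarch beats every other option head-to-head.

Middlemarch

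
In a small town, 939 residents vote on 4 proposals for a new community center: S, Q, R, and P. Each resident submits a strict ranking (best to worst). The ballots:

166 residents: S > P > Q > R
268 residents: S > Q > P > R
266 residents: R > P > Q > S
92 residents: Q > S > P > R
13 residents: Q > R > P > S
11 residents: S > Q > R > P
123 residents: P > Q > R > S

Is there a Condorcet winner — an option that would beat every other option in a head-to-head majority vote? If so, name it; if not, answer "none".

none

Checking pairwise contests:
Q beats S 494–445.
P beats Q 555–384.
S beats R 537–402.
S beats P 537–402.
Every option loses at least one head-to-head, so there is no Condorcet winner.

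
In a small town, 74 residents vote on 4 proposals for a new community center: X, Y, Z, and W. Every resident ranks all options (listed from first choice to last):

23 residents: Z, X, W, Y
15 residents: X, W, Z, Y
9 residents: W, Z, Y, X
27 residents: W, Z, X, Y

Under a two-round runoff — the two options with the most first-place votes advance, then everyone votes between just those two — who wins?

W

Round 1 first-place votes: X 15, Y 0, Z 23, W 36.
W and Z advance.
Runoff: W is preferred to Z by 51 voters; Z by 23.
W wins the runoff.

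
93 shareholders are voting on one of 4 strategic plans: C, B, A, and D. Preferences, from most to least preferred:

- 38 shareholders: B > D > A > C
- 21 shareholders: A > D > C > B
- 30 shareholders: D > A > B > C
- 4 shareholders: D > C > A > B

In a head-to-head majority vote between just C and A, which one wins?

A

Voters preferring C to A: 4; preferring A to C: 89.
A wins the head-to-head.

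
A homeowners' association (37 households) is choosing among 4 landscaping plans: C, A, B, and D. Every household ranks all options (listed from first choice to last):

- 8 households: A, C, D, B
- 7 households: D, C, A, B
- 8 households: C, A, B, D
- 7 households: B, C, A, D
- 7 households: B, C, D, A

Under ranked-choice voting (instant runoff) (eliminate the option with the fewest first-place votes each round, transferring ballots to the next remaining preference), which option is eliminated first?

Round 1: C 8, A 8, B 14, D 7. Eliminate D.

D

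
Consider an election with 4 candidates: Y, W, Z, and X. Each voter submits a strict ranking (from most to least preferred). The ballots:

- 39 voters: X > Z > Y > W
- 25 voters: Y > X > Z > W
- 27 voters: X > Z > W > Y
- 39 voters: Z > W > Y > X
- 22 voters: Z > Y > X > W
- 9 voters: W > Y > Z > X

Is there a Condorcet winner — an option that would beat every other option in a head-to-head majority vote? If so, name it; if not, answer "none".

none

Checking pairwise contests:
Z beats Y 127–34.
Y beats W 86–75.
X beats Z 91–70.
Y beats X 95–66.
Every option loses at least one head-to-head, so there is no Condorcet winner.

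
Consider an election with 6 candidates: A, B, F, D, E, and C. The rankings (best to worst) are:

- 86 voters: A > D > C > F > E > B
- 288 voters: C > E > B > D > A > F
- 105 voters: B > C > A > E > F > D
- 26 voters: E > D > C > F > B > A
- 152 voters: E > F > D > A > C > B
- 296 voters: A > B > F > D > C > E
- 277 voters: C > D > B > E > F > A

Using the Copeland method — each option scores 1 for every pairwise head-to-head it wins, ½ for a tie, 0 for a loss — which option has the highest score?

C

A: beats F; loses to B, D, E, and C → score 1.
B: beats A, F, D, and E; loses to C → score 4.
F: loses to A, B, D, E, and C → score 0.
D: beats A, F, and E; loses to B and C → score 3.
E: beats A and F; loses to B, D, and C → score 2.
C: beats A, B, F, D, and E → score 5.
C has the best pairwise record.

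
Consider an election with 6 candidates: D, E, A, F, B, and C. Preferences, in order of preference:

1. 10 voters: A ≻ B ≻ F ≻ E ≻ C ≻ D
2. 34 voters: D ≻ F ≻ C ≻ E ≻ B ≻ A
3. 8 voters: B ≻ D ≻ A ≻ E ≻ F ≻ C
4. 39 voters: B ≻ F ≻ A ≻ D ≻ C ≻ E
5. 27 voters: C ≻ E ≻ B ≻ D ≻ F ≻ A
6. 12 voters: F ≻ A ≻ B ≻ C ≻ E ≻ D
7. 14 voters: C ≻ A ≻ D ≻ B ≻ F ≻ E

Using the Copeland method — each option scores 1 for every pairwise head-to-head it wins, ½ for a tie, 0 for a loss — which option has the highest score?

B

D: beats E, F, and C; loses to A and B → score 3.
E: loses to D, A, F, B, and C → score 0.
A: beats D and E; loses to F, B, and C → score 2.
F: beats E, A, and C; loses to D and B → score 3.
B: beats D, E, A, and F; loses to C → score 4.
C: beats E, A, and B; loses to D and F → score 3.
B has the best pairwise record.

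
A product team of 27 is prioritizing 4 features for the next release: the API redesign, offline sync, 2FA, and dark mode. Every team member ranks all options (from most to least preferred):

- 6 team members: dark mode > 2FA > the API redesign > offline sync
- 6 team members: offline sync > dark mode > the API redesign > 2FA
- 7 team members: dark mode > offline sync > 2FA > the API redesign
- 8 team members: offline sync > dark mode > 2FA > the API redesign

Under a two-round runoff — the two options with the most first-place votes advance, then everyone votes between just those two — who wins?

Round 1 first-place votes: the API redesign 0, offline sync 14, 2FA 0, dark mode 13.
offline sync and dark mode advance.
Runoff: offline sync is preferred to dark mode by 14 voters; dark mode by 13.
offline sync wins the runoff.

offline sync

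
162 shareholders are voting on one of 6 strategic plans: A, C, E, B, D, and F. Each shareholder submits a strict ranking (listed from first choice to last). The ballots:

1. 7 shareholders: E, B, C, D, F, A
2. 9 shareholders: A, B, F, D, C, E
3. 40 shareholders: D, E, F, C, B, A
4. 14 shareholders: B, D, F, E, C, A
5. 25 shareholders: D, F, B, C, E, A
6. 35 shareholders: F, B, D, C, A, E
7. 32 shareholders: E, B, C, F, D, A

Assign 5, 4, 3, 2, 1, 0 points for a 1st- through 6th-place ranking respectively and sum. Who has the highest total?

A: 7·0 + 9·5 + 40·0 + 14·0 + 25·0 + 35·1 + 32·0 = 80
C: 7·3 + 9·1 + 40·2 + 14·1 + 25·2 + 35·2 + 32·3 = 340
E: 7·5 + 9·0 + 40·4 + 14·2 + 25·1 + 35·0 + 32·5 = 408
B: 7·4 + 9·4 + 40·1 + 14·5 + 25·3 + 35·4 + 32·4 = 517
D: 7·2 + 9·2 + 40·5 + 14·4 + 25·5 + 35·3 + 32·1 = 550
F: 7·1 + 9·3 + 40·3 + 14·3 + 25·4 + 35·5 + 32·2 = 535
D has the highest Borda score (550).

D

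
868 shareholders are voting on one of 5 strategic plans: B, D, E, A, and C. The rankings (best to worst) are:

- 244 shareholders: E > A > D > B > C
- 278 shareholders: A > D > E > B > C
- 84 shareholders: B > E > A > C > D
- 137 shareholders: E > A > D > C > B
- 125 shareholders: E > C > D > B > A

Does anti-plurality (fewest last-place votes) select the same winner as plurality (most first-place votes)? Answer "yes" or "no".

yes

Anti-plurality — last-place votes: B 137, D 84, E 0, A 125, C 522. Winner: E.
Plurality — first-place votes: B 84, D 0, E 506, A 278, C 0. Winner: E.
The two methods agree.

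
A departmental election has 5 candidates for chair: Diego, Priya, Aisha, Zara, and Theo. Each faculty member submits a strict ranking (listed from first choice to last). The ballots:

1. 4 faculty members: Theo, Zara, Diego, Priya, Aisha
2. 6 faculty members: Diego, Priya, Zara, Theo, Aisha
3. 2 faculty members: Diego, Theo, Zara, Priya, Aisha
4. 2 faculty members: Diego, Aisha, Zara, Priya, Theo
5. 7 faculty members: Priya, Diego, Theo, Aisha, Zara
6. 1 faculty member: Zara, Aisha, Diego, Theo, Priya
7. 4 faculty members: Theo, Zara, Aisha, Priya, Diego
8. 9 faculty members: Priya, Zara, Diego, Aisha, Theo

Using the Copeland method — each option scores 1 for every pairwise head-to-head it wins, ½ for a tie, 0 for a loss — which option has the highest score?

Priya

Diego: beats Aisha and Theo; loses to Priya and Zara → score 2.
Priya: beats Diego, Aisha, Zara, and Theo → score 4.
Aisha: loses to Diego, Priya, Zara, and Theo → score 0.
Zara: beats Diego, Aisha, and Theo; loses to Priya → score 3.
Theo: beats Aisha; loses to Diego, Priya, and Zara → score 1.
Priya has the best pairwise record.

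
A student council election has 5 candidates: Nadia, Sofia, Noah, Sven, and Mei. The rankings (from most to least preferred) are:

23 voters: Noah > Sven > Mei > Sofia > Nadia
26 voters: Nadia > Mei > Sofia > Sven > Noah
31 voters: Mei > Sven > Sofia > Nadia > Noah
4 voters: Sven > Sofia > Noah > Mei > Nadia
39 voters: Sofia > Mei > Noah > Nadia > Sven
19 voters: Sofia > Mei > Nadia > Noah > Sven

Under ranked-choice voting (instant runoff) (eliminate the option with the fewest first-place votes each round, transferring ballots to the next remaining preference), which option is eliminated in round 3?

Nadia

Round 1: Nadia 26, Sofia 58, Noah 23, Sven 4, Mei 31. Eliminate Sven.
Round 2: Nadia 26, Sofia 62, Noah 23, Mei 31. Eliminate Noah.
Round 3: Nadia 26, Sofia 62, Mei 54. Eliminate Nadia.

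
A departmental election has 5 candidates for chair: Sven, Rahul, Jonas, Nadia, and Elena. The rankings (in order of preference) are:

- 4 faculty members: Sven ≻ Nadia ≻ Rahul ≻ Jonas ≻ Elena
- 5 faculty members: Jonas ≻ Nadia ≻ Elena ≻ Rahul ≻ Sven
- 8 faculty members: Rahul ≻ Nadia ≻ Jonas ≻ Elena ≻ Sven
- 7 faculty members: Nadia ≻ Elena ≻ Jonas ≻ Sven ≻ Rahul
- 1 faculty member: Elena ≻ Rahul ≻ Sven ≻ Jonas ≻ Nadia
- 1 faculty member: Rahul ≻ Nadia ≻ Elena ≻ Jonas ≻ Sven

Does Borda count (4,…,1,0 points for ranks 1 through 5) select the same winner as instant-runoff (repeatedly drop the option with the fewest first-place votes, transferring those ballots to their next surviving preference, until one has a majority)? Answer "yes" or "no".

Borda — scores: Sven 25, Rahul 52, Jonas 56, Nadia 82, Elena 45. Winner: Nadia.
Instant-runoff — R1 Sven 4, Rahul 9, Jonas 5, Nadia 7, Elena 1 (Elena out); R2 Sven 4, Rahul 10, Jonas 5, Nadia 7 (Sven out); R3 Rahul 10, Jonas 5, Nadia 11 (Jonas out); R4 Rahul 10, Nadia 16 (Nadia winner). Winner: Nadia.
The two methods agree.

yes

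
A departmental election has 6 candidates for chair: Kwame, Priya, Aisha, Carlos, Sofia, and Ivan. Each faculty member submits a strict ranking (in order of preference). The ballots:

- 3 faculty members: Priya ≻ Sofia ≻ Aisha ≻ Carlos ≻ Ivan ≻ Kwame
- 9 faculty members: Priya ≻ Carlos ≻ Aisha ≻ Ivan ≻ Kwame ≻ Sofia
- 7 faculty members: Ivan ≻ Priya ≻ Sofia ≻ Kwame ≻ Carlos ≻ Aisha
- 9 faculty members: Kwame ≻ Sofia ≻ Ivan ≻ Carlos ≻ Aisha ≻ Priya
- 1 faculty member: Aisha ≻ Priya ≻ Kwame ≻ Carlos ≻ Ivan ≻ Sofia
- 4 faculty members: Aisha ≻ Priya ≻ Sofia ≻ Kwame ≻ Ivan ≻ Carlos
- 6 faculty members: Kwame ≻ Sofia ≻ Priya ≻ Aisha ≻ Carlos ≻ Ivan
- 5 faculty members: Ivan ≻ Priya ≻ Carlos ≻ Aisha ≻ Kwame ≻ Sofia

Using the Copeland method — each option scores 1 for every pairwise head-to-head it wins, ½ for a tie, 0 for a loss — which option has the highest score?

Priya

Kwame: beats Carlos and Sofia; ties Aisha; loses to Priya and Ivan → score 2.5.
Priya: beats Kwame, Aisha, Carlos, Sofia, and Ivan → score 5.
Aisha: beats Ivan; ties Kwame; loses to Priya, Carlos, and Sofia → score 1.5.
Carlos: beats Aisha; loses to Kwame, Priya, Sofia, and Ivan → score 1.
Sofia: beats Aisha and Carlos; ties Ivan; loses to Kwame and Priya → score 2.5.
Ivan: beats Kwame and Carlos; ties Sofia; loses to Priya and Aisha → score 2.5.
Priya has the best pairwise record.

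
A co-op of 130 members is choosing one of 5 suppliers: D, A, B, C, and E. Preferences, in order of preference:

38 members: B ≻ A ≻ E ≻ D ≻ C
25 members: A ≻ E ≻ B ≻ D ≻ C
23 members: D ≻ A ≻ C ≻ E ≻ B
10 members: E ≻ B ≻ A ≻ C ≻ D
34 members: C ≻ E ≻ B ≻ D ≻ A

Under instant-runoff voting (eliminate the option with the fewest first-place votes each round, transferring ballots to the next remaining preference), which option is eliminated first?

Round 1: D 23, A 25, B 38, C 34, E 10. Eliminate E.

E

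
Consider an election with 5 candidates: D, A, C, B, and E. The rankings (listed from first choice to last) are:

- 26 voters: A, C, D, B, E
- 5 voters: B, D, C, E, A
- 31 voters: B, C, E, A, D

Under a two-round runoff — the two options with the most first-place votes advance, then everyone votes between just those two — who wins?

B

Round 1 first-place votes: D 0, A 26, C 0, B 36, E 0.
B and A advance.
Runoff: B is preferred to A by 36 voters; A by 26.
B wins the runoff.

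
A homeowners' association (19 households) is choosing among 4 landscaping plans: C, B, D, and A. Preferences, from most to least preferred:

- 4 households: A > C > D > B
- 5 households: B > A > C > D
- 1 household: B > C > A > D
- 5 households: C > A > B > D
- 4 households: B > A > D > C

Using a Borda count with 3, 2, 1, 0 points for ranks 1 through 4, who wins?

C: 4·2 + 5·1 + 1·2 + 5·3 + 4·0 = 30
B: 4·0 + 5·3 + 1·3 + 5·1 + 4·3 = 35
D: 4·1 + 5·0 + 1·0 + 5·0 + 4·1 = 8
A: 4·3 + 5·2 + 1·1 + 5·2 + 4·2 = 41
A has the highest Borda score (41).

A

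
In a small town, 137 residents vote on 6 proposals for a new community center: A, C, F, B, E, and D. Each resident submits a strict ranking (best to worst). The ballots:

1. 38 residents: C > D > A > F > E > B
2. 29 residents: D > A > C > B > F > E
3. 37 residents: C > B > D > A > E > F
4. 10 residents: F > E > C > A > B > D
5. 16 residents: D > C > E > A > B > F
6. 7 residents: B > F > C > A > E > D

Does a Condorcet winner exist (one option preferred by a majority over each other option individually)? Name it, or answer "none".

C vs A: 108–29 for C.
C vs F: 120–17 for C.
C vs B: 130–7 for C.
C vs E: 127–10 for C.
C vs D: 92–45 for C.
C beats every other option head-to-head.

C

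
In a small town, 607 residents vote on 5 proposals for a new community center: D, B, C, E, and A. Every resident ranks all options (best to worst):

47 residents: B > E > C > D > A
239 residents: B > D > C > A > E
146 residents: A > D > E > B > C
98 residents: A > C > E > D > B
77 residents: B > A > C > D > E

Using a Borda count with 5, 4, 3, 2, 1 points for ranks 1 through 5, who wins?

B

D: 47·2 + 239·4 + 146·4 + 98·2 + 77·2 = 1984
B: 47·5 + 239·5 + 146·2 + 98·1 + 77·5 = 2205
C: 47·3 + 239·3 + 146·1 + 98·4 + 77·3 = 1627
E: 47·4 + 239·1 + 146·3 + 98·3 + 77·1 = 1236
A: 47·1 + 239·2 + 146·5 + 98·5 + 77·4 = 2053
B has the highest Borda score (2205).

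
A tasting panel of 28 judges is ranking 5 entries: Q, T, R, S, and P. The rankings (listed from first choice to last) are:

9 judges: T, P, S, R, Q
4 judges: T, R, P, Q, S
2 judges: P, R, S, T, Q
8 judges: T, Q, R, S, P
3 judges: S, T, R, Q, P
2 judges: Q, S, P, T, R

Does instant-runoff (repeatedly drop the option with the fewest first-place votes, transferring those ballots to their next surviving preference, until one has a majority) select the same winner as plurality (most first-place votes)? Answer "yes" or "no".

Instant-runoff — R1 Q 2, T 21, R 0, S 3, P 2 (T winner). Winner: T.
Plurality — first-place votes: Q 2, T 21, R 0, S 3, P 2. Winner: T.
The two methods agree.

yes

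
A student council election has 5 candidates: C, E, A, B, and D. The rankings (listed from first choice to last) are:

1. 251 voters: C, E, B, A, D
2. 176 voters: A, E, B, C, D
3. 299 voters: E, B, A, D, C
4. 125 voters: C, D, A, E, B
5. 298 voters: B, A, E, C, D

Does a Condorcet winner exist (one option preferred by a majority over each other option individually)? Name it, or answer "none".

Checking pairwise contests:
E beats C 773–376.
A beats E 599–550.
B beats A 848–301.
E beats B 851–298.
C beats D 850–299.
Every option loses at least one head-to-head, so there is no Condorcet winner.

none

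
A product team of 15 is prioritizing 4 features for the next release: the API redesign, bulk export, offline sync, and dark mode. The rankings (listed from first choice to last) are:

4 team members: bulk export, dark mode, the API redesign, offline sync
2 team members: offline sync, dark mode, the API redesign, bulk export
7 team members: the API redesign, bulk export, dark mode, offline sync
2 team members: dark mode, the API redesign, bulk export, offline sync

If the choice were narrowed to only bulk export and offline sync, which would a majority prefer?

Voters preferring bulk export to offline sync: 13; preferring offline sync to bulk export: 2.
bulk export wins the head-to-head.

bulk export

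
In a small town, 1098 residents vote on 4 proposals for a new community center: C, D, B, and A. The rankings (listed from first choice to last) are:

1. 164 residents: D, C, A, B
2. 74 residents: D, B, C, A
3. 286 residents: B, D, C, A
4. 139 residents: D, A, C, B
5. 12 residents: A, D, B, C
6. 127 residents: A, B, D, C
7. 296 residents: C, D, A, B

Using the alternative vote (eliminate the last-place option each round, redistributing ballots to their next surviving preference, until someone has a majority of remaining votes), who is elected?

D

Round 1: C 296, D 377, B 286, A 139. Eliminate A.
Round 2: C 296, D 389, B 413. Eliminate C.
Round 3: D 685, B 413. D has a majority.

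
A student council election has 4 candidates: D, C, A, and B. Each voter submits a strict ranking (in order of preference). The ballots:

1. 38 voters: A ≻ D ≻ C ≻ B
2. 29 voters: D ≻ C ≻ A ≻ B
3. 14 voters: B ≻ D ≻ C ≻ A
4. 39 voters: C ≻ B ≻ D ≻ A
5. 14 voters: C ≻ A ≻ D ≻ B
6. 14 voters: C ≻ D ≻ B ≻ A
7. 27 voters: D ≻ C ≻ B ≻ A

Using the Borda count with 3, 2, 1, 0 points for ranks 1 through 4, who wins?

D: 38·2 + 29·3 + 14·2 + 39·1 + 14·1 + 14·2 + 27·3 = 353
C: 38·1 + 29·2 + 14·1 + 39·3 + 14·3 + 14·3 + 27·2 = 365
A: 38·3 + 29·1 + 14·0 + 39·0 + 14·2 + 14·0 + 27·0 = 171
B: 38·0 + 29·0 + 14·3 + 39·2 + 14·0 + 14·1 + 27·1 = 161
C has the highest Borda score (365).

C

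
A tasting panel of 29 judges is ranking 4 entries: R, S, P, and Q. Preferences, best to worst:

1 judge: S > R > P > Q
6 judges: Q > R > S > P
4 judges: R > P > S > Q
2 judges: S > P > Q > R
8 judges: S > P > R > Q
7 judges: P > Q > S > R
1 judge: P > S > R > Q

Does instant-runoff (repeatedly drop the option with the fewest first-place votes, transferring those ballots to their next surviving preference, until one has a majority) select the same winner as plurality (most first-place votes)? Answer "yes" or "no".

yes

Instant-runoff — R1 R 4, S 11, P 8, Q 6 (R out); R2 S 11, P 12, Q 6 (Q out); R3 S 17, P 12 (S winner). Winner: S.
Plurality — first-place votes: R 4, S 11, P 8, Q 6. Winner: S.
The two methods agree.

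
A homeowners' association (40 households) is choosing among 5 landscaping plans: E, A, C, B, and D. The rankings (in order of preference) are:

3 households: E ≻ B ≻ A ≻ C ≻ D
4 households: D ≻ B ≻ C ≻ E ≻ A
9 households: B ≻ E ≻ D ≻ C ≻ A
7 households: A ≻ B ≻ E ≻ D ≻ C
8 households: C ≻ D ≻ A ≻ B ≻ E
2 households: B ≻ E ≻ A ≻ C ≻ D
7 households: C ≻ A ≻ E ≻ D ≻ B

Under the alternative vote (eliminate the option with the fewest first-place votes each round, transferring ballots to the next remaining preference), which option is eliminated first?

E

Round 1: E 3, A 7, C 15, B 11, D 4. Eliminate E.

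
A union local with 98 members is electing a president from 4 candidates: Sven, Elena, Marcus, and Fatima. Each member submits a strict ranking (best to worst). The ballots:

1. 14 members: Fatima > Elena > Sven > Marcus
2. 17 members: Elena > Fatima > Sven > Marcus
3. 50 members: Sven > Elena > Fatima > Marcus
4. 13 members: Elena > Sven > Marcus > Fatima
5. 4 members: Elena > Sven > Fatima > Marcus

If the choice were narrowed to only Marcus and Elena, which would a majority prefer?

Elena

Voters preferring Marcus to Elena: 0; preferring Elena to Marcus: 98.
Elena wins the head-to-head.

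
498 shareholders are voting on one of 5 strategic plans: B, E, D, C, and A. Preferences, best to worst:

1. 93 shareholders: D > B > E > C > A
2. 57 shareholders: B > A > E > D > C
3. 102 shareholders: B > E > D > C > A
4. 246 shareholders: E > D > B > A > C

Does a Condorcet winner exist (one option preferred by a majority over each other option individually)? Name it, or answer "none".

Checking pairwise contests:
D beats B 339–159.
B beats E 252–246.
E beats D 405–93.
B beats C 498–0.
B beats A 498–0.
Every option loses at least one head-to-head, so there is no Condorcet winner.

none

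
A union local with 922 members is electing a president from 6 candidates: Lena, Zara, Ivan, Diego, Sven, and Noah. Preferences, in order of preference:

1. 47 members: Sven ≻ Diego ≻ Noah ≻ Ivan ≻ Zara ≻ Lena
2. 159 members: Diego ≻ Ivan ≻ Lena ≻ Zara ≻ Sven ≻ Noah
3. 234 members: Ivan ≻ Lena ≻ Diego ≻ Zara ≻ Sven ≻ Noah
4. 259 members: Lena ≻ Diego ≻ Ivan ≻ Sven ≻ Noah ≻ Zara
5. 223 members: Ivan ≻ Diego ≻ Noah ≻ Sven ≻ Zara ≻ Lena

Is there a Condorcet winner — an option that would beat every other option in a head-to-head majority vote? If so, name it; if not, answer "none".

none

Checking pairwise contests:
Ivan beats Lena 663–259.
Lena beats Zara 652–270.
Diego beats Ivan 465–457.
Lena beats Diego 493–429.
Lena beats Sven 652–270.
Lena beats Noah 652–270.
Every option loses at least one head-to-head, so there is no Condorcet winner.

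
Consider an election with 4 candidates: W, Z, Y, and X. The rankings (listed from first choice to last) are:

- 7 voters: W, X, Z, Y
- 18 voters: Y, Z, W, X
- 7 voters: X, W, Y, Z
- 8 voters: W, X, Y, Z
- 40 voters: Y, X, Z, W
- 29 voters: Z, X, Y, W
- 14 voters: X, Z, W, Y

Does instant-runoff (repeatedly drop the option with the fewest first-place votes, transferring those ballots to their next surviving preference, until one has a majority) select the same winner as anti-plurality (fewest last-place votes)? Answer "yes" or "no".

no

Instant-runoff — R1 W 15, Z 29, Y 58, X 21 (W out); R2 Z 29, Y 58, X 36 (Z out); R3 Y 58, X 65 (X winner). Winner: X.
Anti-plurality — last-place votes: W 69, Z 15, Y 21, X 18. Winner: Z.
The two methods disagree.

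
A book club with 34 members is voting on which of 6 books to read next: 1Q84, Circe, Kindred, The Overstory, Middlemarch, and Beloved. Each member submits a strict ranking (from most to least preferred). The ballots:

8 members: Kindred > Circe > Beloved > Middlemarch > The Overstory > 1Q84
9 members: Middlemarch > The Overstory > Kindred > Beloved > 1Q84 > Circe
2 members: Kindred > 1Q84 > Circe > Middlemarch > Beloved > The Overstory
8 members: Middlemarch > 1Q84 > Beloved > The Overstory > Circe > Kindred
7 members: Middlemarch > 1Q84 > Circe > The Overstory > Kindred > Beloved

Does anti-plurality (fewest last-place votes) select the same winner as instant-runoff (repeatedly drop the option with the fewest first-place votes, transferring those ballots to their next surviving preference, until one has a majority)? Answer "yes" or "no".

Anti-plurality — last-place votes: 1Q84 8, Circe 9, Kindred 8, The Overstory 2, Middlemarch 0, Beloved 7. Winner: Middlemarch.
Instant-runoff — R1 1Q84 0, Circe 0, Kindred 10, The Overstory 0, Middlemarch 24, Beloved 0 (Middlemarch winner). Winner: Middlemarch.
The two methods agree.

yes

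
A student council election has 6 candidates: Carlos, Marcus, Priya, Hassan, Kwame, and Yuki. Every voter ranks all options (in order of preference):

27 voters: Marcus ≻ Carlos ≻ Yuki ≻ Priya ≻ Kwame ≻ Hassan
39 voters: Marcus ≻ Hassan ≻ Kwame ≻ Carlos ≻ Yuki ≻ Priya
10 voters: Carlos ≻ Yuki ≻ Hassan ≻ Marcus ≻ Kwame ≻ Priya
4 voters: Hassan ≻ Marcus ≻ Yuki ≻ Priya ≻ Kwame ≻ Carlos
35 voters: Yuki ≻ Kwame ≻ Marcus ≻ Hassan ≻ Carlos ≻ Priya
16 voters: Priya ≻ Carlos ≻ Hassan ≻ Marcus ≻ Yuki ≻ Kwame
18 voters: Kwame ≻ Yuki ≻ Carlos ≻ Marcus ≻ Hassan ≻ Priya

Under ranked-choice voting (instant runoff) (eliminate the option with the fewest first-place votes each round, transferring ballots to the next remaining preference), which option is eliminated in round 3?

Priya

Round 1: Carlos 10, Marcus 66, Priya 16, Hassan 4, Kwame 18, Yuki 35. Eliminate Hassan.
Round 2: Carlos 10, Marcus 70, Priya 16, Kwame 18, Yuki 35. Eliminate Carlos.
Round 3: Marcus 70, Priya 16, Kwame 18, Yuki 45. Eliminate Priya.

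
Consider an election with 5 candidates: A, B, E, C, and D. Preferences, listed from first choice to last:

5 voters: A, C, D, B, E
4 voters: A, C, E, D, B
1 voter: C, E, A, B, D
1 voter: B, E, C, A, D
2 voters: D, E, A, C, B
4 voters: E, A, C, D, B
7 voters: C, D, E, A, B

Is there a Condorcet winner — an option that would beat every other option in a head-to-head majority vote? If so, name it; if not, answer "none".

Checking pairwise contests:
E beats A 15–9.
A beats B 23–1.
C beats E 17–7.
A beats C 15–9.
A beats D 15–9.
Every option loses at least one head-to-head, so there is no Condorcet winner.

none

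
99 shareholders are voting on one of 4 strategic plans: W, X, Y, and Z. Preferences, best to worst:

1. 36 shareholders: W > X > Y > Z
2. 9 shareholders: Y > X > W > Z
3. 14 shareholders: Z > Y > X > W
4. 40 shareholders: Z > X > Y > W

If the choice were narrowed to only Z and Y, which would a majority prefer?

Voters preferring Z to Y: 54; preferring Y to Z: 45.
Z wins the head-to-head.

Z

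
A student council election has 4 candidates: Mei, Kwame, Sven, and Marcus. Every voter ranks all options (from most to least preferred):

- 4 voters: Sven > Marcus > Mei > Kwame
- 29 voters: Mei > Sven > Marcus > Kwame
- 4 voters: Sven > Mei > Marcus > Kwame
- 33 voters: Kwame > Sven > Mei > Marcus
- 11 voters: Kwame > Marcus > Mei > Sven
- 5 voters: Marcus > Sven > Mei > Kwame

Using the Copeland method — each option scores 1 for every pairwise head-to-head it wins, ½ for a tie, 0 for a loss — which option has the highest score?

Kwame

Mei: beats Marcus; loses to Kwame and Sven → score 1.
Kwame: beats Mei, Sven, and Marcus → score 3.
Sven: beats Mei and Marcus; loses to Kwame → score 2.
Marcus: loses to Mei, Kwame, and Sven → score 0.
Kwame has the best pairwise record.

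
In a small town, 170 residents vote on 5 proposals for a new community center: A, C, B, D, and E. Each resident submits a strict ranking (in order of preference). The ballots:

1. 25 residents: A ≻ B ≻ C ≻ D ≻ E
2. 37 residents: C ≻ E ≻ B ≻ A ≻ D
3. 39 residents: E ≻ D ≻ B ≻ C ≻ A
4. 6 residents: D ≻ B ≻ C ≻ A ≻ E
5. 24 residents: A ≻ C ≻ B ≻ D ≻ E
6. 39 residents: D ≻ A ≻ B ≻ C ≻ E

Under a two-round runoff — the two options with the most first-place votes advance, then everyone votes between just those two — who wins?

Round 1 first-place votes: A 49, C 37, B 0, D 45, E 39.
A and D advance.
Runoff: A is preferred to D by 86 voters; D by 84.
A wins the runoff.

A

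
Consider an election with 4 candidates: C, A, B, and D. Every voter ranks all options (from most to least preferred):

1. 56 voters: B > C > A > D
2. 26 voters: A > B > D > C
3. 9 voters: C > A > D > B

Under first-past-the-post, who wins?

B

First-place votes: C 9, A 26, B 56, D 0.
B has the most first-place votes.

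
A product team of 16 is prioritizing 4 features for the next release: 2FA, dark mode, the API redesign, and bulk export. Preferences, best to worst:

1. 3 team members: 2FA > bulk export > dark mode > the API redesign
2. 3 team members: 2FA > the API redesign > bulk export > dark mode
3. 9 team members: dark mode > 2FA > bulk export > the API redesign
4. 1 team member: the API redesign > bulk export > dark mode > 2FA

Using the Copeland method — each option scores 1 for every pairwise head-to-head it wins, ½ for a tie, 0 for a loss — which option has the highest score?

dark mode

2FA: beats the API redesign and bulk export; loses to dark mode → score 2.
dark mode: beats 2FA, the API redesign, and bulk export → score 3.
the API redesign: loses to 2FA, dark mode, and bulk export → score 0.
bulk export: beats the API redesign; loses to 2FA and dark mode → score 1.
dark mode has the best pairwise record.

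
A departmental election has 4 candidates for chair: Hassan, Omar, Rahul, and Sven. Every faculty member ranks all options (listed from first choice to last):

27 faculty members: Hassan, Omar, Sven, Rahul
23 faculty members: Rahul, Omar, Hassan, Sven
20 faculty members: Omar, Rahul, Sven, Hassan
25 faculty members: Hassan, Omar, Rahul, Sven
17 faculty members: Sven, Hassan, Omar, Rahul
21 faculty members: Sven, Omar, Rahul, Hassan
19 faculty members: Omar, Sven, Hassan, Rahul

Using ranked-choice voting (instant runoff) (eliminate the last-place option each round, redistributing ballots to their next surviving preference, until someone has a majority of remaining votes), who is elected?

Omar

Round 1: Hassan 52, Omar 39, Rahul 23, Sven 38. Eliminate Rahul.
Round 2: Hassan 52, Omar 62, Sven 38. Eliminate Sven.
Round 3: Hassan 69, Omar 83. Omar has a majority.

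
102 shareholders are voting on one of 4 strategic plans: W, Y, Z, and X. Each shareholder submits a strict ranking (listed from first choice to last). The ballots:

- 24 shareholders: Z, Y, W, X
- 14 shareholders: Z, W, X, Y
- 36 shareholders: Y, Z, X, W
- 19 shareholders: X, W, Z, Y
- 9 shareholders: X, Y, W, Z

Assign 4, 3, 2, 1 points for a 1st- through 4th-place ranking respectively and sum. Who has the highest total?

Z

W: 24·2 + 14·3 + 36·1 + 19·3 + 9·2 = 201
Y: 24·3 + 14·1 + 36·4 + 19·1 + 9·3 = 276
Z: 24·4 + 14·4 + 36·3 + 19·2 + 9·1 = 307
X: 24·1 + 14·2 + 36·2 + 19·4 + 9·4 = 236
Z has the highest Borda score (307).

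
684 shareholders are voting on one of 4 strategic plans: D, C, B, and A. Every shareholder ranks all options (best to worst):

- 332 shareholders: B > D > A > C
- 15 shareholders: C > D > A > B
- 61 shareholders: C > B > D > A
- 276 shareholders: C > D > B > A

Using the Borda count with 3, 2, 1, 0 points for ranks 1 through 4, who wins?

B

D: 332·2 + 15·2 + 61·1 + 276·2 = 1307
C: 332·0 + 15·3 + 61·3 + 276·3 = 1056
B: 332·3 + 15·0 + 61·2 + 276·1 = 1394
A: 332·1 + 15·1 + 61·0 + 276·0 = 347
B has the highest Borda score (1394).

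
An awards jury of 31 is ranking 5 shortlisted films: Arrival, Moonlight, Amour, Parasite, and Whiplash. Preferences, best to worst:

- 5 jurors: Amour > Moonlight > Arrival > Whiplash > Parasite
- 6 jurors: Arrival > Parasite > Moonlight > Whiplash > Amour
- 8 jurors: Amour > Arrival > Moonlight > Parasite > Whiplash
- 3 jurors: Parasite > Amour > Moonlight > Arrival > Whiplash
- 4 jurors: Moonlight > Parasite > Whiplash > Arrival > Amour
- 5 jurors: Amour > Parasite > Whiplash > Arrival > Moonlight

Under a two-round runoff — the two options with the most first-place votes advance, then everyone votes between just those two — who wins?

Amour

Round 1 first-place votes: Arrival 6, Moonlight 4, Amour 18, Parasite 3, Whiplash 0.
Amour and Arrival advance.
Runoff: Amour is preferred to Arrival by 21 voters; Arrival by 10.
Amour wins the runoff.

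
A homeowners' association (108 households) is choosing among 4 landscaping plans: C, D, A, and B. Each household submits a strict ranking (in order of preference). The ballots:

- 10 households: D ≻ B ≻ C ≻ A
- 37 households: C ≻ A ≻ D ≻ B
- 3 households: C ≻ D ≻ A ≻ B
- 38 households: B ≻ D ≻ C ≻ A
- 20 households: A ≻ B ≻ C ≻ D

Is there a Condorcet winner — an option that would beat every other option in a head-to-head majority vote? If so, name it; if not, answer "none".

none

Checking pairwise contests:
B beats C 68–40.
C beats D 60–48.
C beats A 88–20.
A beats B 60–48.
Every option loses at least one head-to-head, so there is no Condorcet winner.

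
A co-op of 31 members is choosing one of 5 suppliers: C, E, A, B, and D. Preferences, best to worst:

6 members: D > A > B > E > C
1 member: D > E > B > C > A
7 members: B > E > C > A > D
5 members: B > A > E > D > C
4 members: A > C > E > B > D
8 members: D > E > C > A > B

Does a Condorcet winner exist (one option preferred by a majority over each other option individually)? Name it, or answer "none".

none

Checking pairwise contests:
E beats C 27–4.
B beats E 18–13.
C beats A 16–15.
A beats B 18–13.
E beats D 16–15.
Every option loses at least one head-to-head, so there is no Condorcet winner.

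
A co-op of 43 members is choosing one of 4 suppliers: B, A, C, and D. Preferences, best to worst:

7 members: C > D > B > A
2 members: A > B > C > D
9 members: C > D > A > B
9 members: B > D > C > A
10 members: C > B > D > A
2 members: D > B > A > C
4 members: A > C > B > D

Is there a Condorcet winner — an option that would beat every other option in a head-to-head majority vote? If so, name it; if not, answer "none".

C

C vs B: 30–13 for C.
C vs A: 35–8 for C.
C vs D: 32–11 for C.
C beats every other option head-to-head.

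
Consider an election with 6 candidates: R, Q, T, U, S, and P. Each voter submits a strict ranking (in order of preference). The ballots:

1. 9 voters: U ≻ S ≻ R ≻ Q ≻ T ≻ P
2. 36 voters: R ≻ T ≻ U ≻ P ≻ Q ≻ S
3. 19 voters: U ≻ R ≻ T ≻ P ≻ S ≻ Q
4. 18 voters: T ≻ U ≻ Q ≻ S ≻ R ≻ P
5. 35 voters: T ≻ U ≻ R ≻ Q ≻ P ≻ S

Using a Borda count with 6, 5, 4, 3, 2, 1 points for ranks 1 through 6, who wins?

R: 9·4 + 36·6 + 19·5 + 18·2 + 35·4 = 523
Q: 9·3 + 36·2 + 19·1 + 18·4 + 35·3 = 295
T: 9·2 + 36·5 + 19·4 + 18·6 + 35·6 = 592
U: 9·6 + 36·4 + 19·6 + 18·5 + 35·5 = 577
S: 9·5 + 36·1 + 19·2 + 18·3 + 35·1 = 208
P: 9·1 + 36·3 + 19·3 + 18·1 + 35·2 = 262
T has the highest Borda score (592).

T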